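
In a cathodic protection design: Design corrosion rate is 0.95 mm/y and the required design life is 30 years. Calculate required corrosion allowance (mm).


Corrosion allowance = CR × design life
CA = 0.95 * 30 = 28.5 mm

28.5 mm


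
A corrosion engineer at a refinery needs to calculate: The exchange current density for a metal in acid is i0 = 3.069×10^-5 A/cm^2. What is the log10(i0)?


i0 = 3.069×10^-5 A/cm^2
log10(i0) = -4.513

-4.513


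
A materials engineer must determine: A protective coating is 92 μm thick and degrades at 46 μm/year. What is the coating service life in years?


Service life = thickness / degradation rate
Life = 92 / 46 = 2.0 years

2.0 years


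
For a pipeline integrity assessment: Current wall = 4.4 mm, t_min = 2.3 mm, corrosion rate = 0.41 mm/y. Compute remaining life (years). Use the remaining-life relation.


Apply the remaining-life relation: RL = (t_current − t_min) / CR
RL = (4.4 − 2.3) / 0.41 = 2.1 / 0.41 = 5.1 years

5.1 years


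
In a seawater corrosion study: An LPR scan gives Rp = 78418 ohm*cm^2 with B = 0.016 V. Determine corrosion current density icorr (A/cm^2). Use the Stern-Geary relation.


Apply the Stern-Geary relation: icorr = B / Rp
icorr = 0.016 / 78418 = 2.04×10^-7 A/cm^2

2.04×10^-7 A/cm^2


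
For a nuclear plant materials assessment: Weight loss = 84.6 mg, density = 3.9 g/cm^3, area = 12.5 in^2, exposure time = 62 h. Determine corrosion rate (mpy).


Apply the mpy weight-loss relation: CR = 534 * W / (D * A * T)
Numerator: 534 * 84.6 = 45176.4
Denominator: 3.9 * 12.5 * 62 = 3022.5
CR = 45176.4 / 3022.5 = 14.9467 mpy

14.9467 mpy


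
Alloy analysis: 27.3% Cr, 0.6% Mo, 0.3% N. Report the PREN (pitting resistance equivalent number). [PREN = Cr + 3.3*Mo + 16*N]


Apply the PREN formula: PREN = Cr + 3.3*Mo + 16*N
PREN = 27.3 + 3.3*0.6 + 16*0.3
PREN = 27.3 + 1.98 + 4.8 = 34.08

34.08


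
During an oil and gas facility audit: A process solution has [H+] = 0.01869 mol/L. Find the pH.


pH = −log10[H+]
pH = −log10(0.01869) = 1.73

1.73


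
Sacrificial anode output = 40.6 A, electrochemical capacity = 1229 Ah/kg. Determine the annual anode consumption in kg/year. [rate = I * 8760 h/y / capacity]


Annual consumption = current * hours per year / capacity
Rate = 40.6 * 8760 / 1229 = 289.4 kg/year

289.4 kg/year


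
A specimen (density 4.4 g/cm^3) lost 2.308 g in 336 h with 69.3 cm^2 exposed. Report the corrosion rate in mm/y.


Apply the mm/y weight-loss relation: CR = 87600 * W / (D * A * T)
Numerator: 87600 * 2.308 = 202180.8
Denominator: 4.4 * 69.3 * 336 = 102453.12
CR = 202180.8 / 102453.12 = 1.973398 mm/y

1.973398 mm/y


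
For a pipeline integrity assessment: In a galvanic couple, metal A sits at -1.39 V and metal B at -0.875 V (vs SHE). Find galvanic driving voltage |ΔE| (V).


Driving voltage is the absolute potential difference.
|ΔE| = |-1.39 − (-0.875)| = 0.515 V

0.515 V


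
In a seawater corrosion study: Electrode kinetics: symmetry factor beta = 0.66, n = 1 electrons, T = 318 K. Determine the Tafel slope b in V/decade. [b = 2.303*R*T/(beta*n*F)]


Apply the Tafel slope relation: b = 2.303*R*T/(beta*n*F)
Numerator: 2.303 * 8.314 * 318 = 6088.79
Denominator: 0.66 * 1 * 96485 = 63680.1
b = 6088.79 / 63680.1 = 0.096 V/decade

0.096 V/decade


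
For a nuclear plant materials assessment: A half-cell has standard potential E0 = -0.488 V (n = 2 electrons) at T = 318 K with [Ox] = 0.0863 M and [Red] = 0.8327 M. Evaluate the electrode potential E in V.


Apply the Nernst equation: E = E0 + (RT/nF)*ln([Ox]/[Red])
Step 1: RT/nF = 8.314*318/(2*96485) = 0.01370084 V
Step 2: [Ox]/[Red] = 0.0863/0.8327 = 0.103639
Step 3: ln(0.103639) = -2.266842
Step 4: correction = 0.01370084 * -2.266842 = -0.031 V
E = -0.488 + -0.031 = -0.519 V

-0.519 V


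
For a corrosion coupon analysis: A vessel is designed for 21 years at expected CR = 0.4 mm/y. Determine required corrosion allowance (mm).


Corrosion allowance = CR × design life
CA = 0.4 * 21 = 8.4 mm

8.4 mm


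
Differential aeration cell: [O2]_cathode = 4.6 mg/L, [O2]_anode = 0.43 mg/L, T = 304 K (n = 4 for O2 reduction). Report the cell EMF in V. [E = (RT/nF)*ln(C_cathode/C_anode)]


Apply the Nernst concentration-cell relation: E = (RT/nF)*ln(C_cathode/C_anode)
RT/nF = 8.314*304/(4*96485) = 0.00654883 V
ln(4.6/0.43) = 2.37003
E = 0.00654883 * 2.37003 = 0.01552 V

0.01552 V


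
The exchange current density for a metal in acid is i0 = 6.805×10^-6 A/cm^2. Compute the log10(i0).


i0 = 6.805×10^-6 A/cm^2
log10(i0) = -5.167

-5.167


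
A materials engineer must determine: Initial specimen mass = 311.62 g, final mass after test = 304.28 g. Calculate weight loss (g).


Weight loss = initial − final
WL = 311.62 − 304.28 = 7.34 g

7.34 g


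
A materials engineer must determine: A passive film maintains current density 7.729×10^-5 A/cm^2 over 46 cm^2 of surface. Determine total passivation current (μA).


I = i_pass * A, then convert A → μA (×10^6)
I = 7.729×10^-5 * 46 * 10^6 = 3555.34 μA

3555.34 μA


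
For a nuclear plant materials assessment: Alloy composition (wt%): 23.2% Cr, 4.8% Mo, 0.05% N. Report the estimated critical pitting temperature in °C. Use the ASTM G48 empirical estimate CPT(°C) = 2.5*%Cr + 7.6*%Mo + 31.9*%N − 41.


Apply the ASTM G48 empirical CPT estimate: CPT(°C) = 2.5*%Cr + 7.6*%Mo + 31.9*%N − 41
2.5*23.2 = 58; 7.6*4.8 = 36.48; 31.9*0.05 = 1.595
CPT = 58 + 36.48 + 1.595 − 41 = 55.075 °C
Rounded to 0.1 °C: CPT ≈ 55.1 °C

55.1 °C


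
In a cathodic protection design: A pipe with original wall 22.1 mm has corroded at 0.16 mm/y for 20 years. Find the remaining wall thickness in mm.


Remaining wall = original − CR × time
t = 22.1 − 0.16*20 = 22.1 − 3.2 = 18.9 mm

18.9 mm


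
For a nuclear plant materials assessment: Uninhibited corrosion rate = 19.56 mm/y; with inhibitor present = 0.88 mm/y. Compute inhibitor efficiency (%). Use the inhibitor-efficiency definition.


Apply the inhibitor-efficiency definition: IE = (CR_blank − CR_inh)/CR_blank × 100
IE = (19.56 − 0.88) / 19.56 × 100
IE = 18.68 / 19.56 × 100 = 95.5 %

95.5 %


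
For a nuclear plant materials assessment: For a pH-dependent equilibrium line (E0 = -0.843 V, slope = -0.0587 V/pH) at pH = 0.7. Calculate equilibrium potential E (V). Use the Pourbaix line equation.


Apply the Pourbaix line equation: E = E0 + slope*pH
E = -0.843 + (-0.0587)*0.7 = -0.843 + (-0.04109) = -0.88409 V
Rounded to 3 decimal places: E = -0.884 V

-0.884 V


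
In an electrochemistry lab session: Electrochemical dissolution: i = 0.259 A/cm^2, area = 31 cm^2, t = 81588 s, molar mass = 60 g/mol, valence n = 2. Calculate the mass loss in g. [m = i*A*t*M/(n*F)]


Apply Faraday's law: m = i*A*t*M / (n*F)
Total charge passed Q = i*A*t = 0.259*31*81588 = 655070.052 C
m = Q*M/(n*F) = 655070.052*60/(2*96485) = 203.6804 g

203.6804 g


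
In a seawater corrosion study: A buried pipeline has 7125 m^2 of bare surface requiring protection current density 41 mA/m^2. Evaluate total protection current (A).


I = area * current density, then convert mA → A (÷1000)
I = 7125 * 41 / 1000 = 292.13 A

292.13 A


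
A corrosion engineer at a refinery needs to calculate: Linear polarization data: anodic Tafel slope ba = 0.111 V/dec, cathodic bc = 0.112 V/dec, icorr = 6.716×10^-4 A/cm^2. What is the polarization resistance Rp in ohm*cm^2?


Apply the Stern-Geary equation: Rp = ba*bc / (2.303*icorr*(ba+bc))
ba*bc = 0.111*0.112 = 0.012432
ba+bc = 0.223; 2.303*icorr*(ba+bc) = 2.303*6.716×10^-4*0.223 = 3.4491294×10^-4
Rp = 0.012432 / 3.4491294×10^-4 = 36.04 ohm*cm^2

36.04 ohm*cm^2


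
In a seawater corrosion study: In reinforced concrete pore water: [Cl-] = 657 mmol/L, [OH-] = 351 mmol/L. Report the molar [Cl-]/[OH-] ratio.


Threshold parameter = [Cl-] / [OH-] (molar basis; both in mmol/L, so units cancel)
Ratio = 657 / 351 = 1.87

1.87


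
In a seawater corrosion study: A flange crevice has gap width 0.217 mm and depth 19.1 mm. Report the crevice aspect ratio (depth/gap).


Aspect ratio = depth / gap
Ratio = 19.1 / 0.217 = 88.0

88.0


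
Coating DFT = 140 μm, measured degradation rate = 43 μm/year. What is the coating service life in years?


Service life = thickness / degradation rate
Life = 140 / 43 = 3.3 years

3.3 years


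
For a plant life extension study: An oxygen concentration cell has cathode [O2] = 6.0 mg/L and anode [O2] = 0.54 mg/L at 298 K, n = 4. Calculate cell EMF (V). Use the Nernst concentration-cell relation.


Apply the Nernst concentration-cell relation: E = (RT/nF)*ln(C_cathode/C_anode)
RT/nF = 8.314*298/(4*96485) = 0.00641958 V
ln(6.0/0.54) = 2.40795
E = 0.00641958 * 2.40795 = 0.01546 V

0.01546 V


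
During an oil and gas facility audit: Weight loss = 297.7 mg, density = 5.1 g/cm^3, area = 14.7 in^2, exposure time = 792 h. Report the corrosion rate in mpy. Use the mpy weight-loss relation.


Apply the mpy weight-loss relation: CR = 534 * W / (D * A * T)
Numerator: 534 * 297.7 = 158971.8
Denominator: 5.1 * 14.7 * 792 = 59376.24
CR = 158971.8 / 59376.24 = 2.6774 mpy

2.6774 mpy


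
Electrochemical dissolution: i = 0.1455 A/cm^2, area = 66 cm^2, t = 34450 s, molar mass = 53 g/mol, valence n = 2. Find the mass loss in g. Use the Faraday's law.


Apply Faraday's law: m = i*A*t*M / (n*F)
Total charge passed Q = i*A*t = 0.1455*66*34450 = 330823.35 C
m = Q*M/(n*F) = 330823.35*53/(2*96485) = 90.862 g

90.862 g


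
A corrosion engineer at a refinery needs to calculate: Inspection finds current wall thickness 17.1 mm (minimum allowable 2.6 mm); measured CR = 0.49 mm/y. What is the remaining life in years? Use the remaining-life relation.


Apply the remaining-life relation: RL = (t_current − t_min) / CR
RL = (17.1 − 2.6) / 0.49 = 14.5 / 0.49 = 29.6 years

29.6 years


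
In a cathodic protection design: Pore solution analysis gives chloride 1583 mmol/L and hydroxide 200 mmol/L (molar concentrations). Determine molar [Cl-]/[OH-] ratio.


Threshold parameter = [Cl-] / [OH-] (molar basis; both in mmol/L, so units cancel)
Ratio = 1583 / 200 = 7.92

7.92


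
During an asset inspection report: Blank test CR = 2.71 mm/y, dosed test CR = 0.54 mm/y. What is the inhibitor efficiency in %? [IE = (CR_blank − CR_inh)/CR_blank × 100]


Apply the inhibitor-efficiency definition: IE = (CR_blank − CR_inh)/CR_blank × 100
IE = (2.71 − 0.54) / 2.71 × 100
IE = 2.17 / 2.71 × 100 = 80.1 %

80.1 %


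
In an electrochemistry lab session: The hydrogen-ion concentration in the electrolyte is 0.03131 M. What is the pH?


pH = −log10[H+]
pH = −log10(0.03131) = 1.5

1.5


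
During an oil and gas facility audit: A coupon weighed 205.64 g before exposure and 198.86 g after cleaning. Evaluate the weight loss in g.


Weight loss = initial − final
WL = 205.64 − 198.86 = 6.78 g

6.78 g


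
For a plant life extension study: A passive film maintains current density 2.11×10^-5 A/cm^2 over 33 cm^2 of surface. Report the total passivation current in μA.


I = i_pass * A, then convert A → μA (×10^6)
I = 2.11×10^-5 * 33 * 10^6 = 696.3 μA

696.3 μA


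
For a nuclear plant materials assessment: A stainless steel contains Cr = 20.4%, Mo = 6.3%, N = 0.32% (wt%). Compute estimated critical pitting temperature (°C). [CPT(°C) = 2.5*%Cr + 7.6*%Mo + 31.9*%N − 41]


Apply the ASTM G48 empirical CPT estimate: CPT(°C) = 2.5*%Cr + 7.6*%Mo + 31.9*%N − 41
2.5*20.4 = 51; 7.6*6.3 = 47.88; 31.9*0.32 = 10.208
CPT = 51 + 47.88 + 10.208 − 41 = 68.088 °C
Rounded to 0.1 °C: CPT ≈ 68.1 °C

68.1 °C


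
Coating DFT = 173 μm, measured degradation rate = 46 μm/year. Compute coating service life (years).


Service life = thickness / degradation rate
Life = 173 / 46 = 3.8 years

3.8 years


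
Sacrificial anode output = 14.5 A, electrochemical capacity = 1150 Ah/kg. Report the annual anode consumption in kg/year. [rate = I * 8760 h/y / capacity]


Annual consumption = current * hours per year / capacity
Rate = 14.5 * 8760 / 1150 = 110.5 kg/year

110.5 kg/year


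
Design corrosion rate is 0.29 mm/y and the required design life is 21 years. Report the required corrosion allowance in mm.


Corrosion allowance = CR × design life
CA = 0.29 * 21 = 6.09 mm

6.09 mm


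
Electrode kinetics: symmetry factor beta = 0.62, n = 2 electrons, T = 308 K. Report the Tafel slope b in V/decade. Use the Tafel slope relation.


Apply the Tafel slope relation: b = 2.303*R*T/(beta*n*F)
Numerator: 2.303 * 8.314 * 308 = 5897.32
Denominator: 0.62 * 2 * 96485 = 119641.4
b = 5897.32 / 119641.4 = 0.049 V/decade

0.049 V/decade


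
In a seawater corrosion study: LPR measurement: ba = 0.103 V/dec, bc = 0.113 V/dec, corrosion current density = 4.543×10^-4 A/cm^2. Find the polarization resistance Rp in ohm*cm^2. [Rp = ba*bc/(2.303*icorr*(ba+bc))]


Apply the Stern-Geary equation: Rp = ba*bc / (2.303*icorr*(ba+bc))
ba*bc = 0.103*0.113 = 0.011639
ba+bc = 0.216; 2.303*icorr*(ba+bc) = 2.303*4.543×10^-4*0.216 = 2.2599063×10^-4
Rp = 0.011639 / 2.2599063×10^-4 = 51.5 ohm*cm^2

51.5 ohm*cm^2


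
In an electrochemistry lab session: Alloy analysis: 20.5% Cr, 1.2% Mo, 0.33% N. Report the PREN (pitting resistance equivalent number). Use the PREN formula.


Apply the PREN formula: PREN = Cr + 3.3*Mo + 16*N
PREN = 20.5 + 3.3*1.2 + 16*0.33
PREN = 20.5 + 3.96 + 5.28 = 29.74

29.74


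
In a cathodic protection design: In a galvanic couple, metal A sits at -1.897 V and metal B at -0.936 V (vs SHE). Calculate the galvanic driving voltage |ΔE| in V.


Driving voltage is the absolute potential difference.
|ΔE| = |-1.897 − (-0.936)| = 0.961 V

0.961 V


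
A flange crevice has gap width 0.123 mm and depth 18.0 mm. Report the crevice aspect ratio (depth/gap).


Aspect ratio = depth / gap
Ratio = 18.0 / 0.123 = 146.3

146.3


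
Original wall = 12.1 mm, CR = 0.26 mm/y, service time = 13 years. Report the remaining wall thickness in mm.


Remaining wall = original − CR × time
t = 12.1 − 0.26*13 = 12.1 − 3.38 = 8.72 mm

8.72 mm


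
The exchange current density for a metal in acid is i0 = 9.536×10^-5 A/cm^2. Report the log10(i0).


i0 = 9.536×10^-5 A/cm^2
log10(i0) = -4.021

-4.021


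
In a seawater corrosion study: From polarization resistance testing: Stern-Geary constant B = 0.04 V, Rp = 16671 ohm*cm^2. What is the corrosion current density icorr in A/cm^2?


Apply the Stern-Geary relation: icorr = B / Rp
icorr = 0.04 / 16671 = 2.399×10^-6 A/cm^2

2.399×10^-6 A/cm^2


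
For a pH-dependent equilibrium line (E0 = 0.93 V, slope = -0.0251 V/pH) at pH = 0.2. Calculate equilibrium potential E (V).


Apply the Pourbaix line equation: E = E0 + slope*pH
E = 0.93 + (-0.0251)*0.2 = 0.93 + (-0.00502) = 0.92498 V
Rounded to 3 decimal places: E = 0.925 V

0.925 V


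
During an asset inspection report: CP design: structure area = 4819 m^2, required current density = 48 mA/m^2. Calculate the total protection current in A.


I = area * current density, then convert mA → A (÷1000)
I = 4819 * 48 / 1000 = 231.31 A

231.31 A


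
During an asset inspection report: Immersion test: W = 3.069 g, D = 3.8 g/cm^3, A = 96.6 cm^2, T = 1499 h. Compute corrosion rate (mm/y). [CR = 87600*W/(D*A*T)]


Apply the mm/y weight-loss relation: CR = 87600 * W / (D * A * T)
Numerator: 87600 * 3.069 = 268844.4
Denominator: 3.8 * 96.6 * 1499 = 550252.92
CR = 268844.4 / 550252.92 = 0.488583 mm/y

0.488583 mm/y


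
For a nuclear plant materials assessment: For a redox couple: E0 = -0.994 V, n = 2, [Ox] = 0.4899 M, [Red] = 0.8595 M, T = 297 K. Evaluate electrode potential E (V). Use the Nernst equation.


Apply the Nernst equation: E = E0 + (RT/nF)*ln([Ox]/[Red])
Step 1: RT/nF = 8.314*297/(2*96485) = 0.01279607 V
Step 2: [Ox]/[Red] = 0.4899/0.8595 = 0.569983
Step 3: ln(0.569983) = -0.562149
Step 4: correction = 0.01279607 * -0.562149 = -0.007 V
E = -0.994 + -0.007 = -1.001 V

-1.001 V


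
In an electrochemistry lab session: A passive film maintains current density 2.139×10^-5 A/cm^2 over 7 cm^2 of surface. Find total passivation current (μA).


I = i_pass * A, then convert A → μA (×10^6)
I = 2.139×10^-5 * 7 * 10^6 = 149.73 μA

149.73 μA


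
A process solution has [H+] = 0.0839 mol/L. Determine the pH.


pH = −log10[H+]
pH = −log10(0.0839) = 1.08

1.08


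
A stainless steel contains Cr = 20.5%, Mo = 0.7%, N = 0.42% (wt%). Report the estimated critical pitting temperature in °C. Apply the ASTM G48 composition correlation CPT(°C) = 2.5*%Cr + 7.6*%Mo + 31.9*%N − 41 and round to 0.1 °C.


Apply the ASTM G48 empirical CPT estimate: CPT(°C) = 2.5*%Cr + 7.6*%Mo + 31.9*%N − 41
2.5*20.5 = 51.25; 7.6*0.7 = 5.32; 31.9*0.42 = 13.398
CPT = 51.25 + 5.32 + 13.398 − 41 = 28.968 °C
Rounded to 0.1 °C: CPT ≈ 29.0 °C

29.0 °C


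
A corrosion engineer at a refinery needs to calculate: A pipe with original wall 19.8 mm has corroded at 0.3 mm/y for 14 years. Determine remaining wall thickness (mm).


Remaining wall = original − CR × time
t = 19.8 − 0.3*14 = 19.8 − 4.2 = 15.6 mm

15.6 mm


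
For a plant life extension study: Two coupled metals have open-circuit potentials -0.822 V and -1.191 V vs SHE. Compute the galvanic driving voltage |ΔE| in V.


Driving voltage is the absolute potential difference.
|ΔE| = |-0.822 − (-1.191)| = 0.369 V

0.369 V


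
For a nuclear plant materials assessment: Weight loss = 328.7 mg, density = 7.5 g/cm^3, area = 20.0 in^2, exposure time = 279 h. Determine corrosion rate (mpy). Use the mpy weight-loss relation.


Apply the mpy weight-loss relation: CR = 534 * W / (D * A * T)
Numerator: 534 * 328.7 = 175525.8
Denominator: 7.5 * 20.0 * 279 = 41850.0
CR = 175525.8 / 41850.0 = 4.1942 mpy

4.1942 mpy


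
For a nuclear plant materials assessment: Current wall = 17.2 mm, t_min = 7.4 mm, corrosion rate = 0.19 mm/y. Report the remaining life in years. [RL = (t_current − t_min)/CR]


Apply the remaining-life relation: RL = (t_current − t_min) / CR
RL = (17.2 − 7.4) / 0.19 = 9.8 / 0.19 = 51.6 years

51.6 years


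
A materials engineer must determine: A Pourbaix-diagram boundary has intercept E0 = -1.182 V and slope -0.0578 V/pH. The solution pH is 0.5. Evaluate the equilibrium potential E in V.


Apply the Pourbaix line equation: E = E0 + slope*pH
E = -1.182 + (-0.0578)*0.5 = -1.182 + (-0.0289) = -1.2109 V
Rounded to 3 decimal places: E = -1.211 V

-1.211 V


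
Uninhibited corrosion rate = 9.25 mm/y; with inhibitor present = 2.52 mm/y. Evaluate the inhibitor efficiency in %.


Apply the inhibitor-efficiency definition: IE = (CR_blank − CR_inh)/CR_blank × 100
IE = (9.25 − 2.52) / 9.25 × 100
IE = 6.73 / 9.25 × 100 = 72.8 %

72.8 %


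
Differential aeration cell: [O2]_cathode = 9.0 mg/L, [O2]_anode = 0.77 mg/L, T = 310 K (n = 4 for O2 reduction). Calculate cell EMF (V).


Apply the Nernst concentration-cell relation: E = (RT/nF)*ln(C_cathode/C_anode)
RT/nF = 8.314*310/(4*96485) = 0.00667808 V
ln(9.0/0.77) = 2.45859
E = 0.00667808 * 2.45859 = 0.01642 V

0.01642 V


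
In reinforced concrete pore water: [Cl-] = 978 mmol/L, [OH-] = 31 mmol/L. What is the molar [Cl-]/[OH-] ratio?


Threshold parameter = [Cl-] / [OH-] (molar basis; both in mmol/L, so units cancel)
Ratio = 978 / 31 = 31.55

31.55


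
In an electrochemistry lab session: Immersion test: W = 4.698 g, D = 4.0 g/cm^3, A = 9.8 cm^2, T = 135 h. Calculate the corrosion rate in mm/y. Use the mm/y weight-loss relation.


Apply the mm/y weight-loss relation: CR = 87600 * W / (D * A * T)
Numerator: 87600 * 4.698 = 411544.8
Denominator: 4.0 * 9.8 * 135 = 5292.0
CR = 411544.8 / 5292.0 = 77.76735 mm/y

77.76735 mm/y


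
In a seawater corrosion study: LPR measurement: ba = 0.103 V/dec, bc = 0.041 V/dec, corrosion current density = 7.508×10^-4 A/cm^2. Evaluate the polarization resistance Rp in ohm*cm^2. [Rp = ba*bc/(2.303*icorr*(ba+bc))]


Apply the Stern-Geary equation: Rp = ba*bc / (2.303*icorr*(ba+bc))
ba*bc = 0.103*0.041 = 0.004223
ba+bc = 0.144; 2.303*icorr*(ba+bc) = 2.303*7.508×10^-4*0.144 = 2.4898931×10^-4
Rp = 0.004223 / 2.4898931×10^-4 = 16.96 ohm*cm^2

16.96 ohm*cm^2


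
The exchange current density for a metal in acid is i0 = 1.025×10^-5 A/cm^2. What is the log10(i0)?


i0 = 1.025×10^-5 A/cm^2
log10(i0) = -4.989

-4.989


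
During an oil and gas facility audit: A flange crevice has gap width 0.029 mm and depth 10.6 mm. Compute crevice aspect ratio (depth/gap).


Aspect ratio = depth / gap
Ratio = 10.6 / 0.029 = 365.5

365.5


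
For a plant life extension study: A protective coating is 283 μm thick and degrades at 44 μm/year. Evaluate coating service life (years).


Service life = thickness / degradation rate
Life = 283 / 44 = 6.4 years

6.4 years


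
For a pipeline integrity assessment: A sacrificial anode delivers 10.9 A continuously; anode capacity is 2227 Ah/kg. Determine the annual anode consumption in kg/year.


Annual consumption = current * hours per year / capacity
Rate = 10.9 * 8760 / 2227 = 42.9 kg/year

42.9 kg/year


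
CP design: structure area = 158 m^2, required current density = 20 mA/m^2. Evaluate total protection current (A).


I = area * current density, then convert mA → A (÷1000)
I = 158 * 20 / 1000 = 3.16 A

3.16 A


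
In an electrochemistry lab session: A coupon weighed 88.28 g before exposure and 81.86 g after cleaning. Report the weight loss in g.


Weight loss = initial − final
WL = 88.28 − 81.86 = 6.42 g

6.42 g


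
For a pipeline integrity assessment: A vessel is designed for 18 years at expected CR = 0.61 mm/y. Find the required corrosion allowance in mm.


Corrosion allowance = CR × design life
CA = 0.61 * 18 = 10.98 mm

10.98 mm


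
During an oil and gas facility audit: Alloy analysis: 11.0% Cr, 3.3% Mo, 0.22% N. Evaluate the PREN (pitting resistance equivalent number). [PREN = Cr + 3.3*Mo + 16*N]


Apply the PREN formula: PREN = Cr + 3.3*Mo + 16*N
PREN = 11.0 + 3.3*3.3 + 16*0.22
PREN = 11.0 + 10.89 + 3.52 = 25.41

25.41


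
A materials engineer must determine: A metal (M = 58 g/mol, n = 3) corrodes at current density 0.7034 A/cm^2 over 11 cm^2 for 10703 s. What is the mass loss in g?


Apply Faraday's law: m = i*A*t*M / (n*F)
Total charge passed Q = i*A*t = 0.7034*11*10703 = 82813.3922 C
m = Q*M/(n*F) = 82813.3922*58/(3*96485) = 16.59386 g

16.59386 g


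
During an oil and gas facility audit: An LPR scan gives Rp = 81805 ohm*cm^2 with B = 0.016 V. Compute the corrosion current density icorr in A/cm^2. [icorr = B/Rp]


Apply the Stern-Geary relation: icorr = B / Rp
icorr = 0.016 / 81805 = 1.956×10^-7 A/cm^2

1.956×10^-7 A/cm^2


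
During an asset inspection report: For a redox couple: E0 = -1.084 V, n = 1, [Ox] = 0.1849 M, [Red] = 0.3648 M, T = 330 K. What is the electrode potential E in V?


Apply the Nernst equation: E = E0 + (RT/nF)*ln([Ox]/[Red])
Step 1: RT/nF = 8.314*330/(1*96485) = 0.02843572 V
Step 2: [Ox]/[Red] = 0.1849/0.3648 = 0.506853
Step 3: ln(0.506853) = -0.679534
Step 4: correction = 0.02843572 * -0.679534 = -0.019 V
E = -1.084 + -0.019 = -1.103 V

-1.103 V


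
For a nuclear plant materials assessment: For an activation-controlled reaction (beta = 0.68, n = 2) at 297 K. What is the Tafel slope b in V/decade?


Apply the Tafel slope relation: b = 2.303*R*T/(beta*n*F)
Numerator: 2.303 * 8.314 * 297 = 5686.7
Denominator: 0.68 * 2 * 96485 = 131219.6
b = 5686.7 / 131219.6 = 0.0433 V/decade

0.0433 V/decade


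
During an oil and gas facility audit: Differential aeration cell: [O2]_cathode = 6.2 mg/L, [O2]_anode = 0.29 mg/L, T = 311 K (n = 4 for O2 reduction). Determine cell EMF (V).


Apply the Nernst concentration-cell relation: E = (RT/nF)*ln(C_cathode/C_anode)
RT/nF = 8.314*311/(4*96485) = 0.00669963 V
ln(6.2/0.29) = 3.06242
E = 0.00669963 * 3.06242 = 0.02052 V

0.02052 V


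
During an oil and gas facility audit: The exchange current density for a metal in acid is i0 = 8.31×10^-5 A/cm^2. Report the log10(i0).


i0 = 8.31×10^-5 A/cm^2
log10(i0) = -4.08

-4.08


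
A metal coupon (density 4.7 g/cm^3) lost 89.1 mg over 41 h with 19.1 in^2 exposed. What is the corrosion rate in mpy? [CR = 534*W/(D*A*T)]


Apply the mpy weight-loss relation: CR = 534 * W / (D * A * T)
Numerator: 534 * 89.1 = 47579.4
Denominator: 4.7 * 19.1 * 41 = 3680.57
CR = 47579.4 / 3680.57 = 12.9272 mpy

12.9272 mpy


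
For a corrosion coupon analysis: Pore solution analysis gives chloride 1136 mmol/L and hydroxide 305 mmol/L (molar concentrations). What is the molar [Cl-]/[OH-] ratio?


Threshold parameter = [Cl-] / [OH-] (molar basis; both in mmol/L, so units cancel)
Ratio = 1136 / 305 = 3.72

3.72


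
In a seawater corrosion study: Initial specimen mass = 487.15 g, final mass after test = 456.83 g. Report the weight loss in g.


Weight loss = initial − final
WL = 487.15 − 456.83 = 30.32 g

30.32 g


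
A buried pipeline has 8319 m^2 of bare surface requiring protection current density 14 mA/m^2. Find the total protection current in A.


I = area * current density, then convert mA → A (÷1000)
I = 8319 * 14 / 1000 = 116.47 A

116.47 A


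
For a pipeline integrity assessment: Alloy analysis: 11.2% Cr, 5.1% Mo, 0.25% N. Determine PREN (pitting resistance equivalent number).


Apply the PREN formula: PREN = Cr + 3.3*Mo + 16*N
PREN = 11.2 + 3.3*5.1 + 16*0.25
PREN = 11.2 + 16.83 + 4.0 = 32.03

32.03


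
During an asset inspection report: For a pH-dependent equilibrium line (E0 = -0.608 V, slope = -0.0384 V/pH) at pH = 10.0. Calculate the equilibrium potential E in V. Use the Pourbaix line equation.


Apply the Pourbaix line equation: E = E0 + slope*pH
E = -0.608 + (-0.0384)*10.0 = -0.608 + (-0.384) = -0.992 V
Rounded to 3 decimal places: E = -0.992 V

-0.992 V


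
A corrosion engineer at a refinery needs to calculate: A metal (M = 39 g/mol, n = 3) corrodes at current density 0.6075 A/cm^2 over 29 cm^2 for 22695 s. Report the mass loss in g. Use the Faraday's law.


Apply Faraday's law: m = i*A*t*M / (n*F)
Total charge passed Q = i*A*t = 0.6075*29*22695 = 399829.1625 C
m = Q*M/(n*F) = 399829.1625*39/(3*96485) = 53.871 g

53.871 g


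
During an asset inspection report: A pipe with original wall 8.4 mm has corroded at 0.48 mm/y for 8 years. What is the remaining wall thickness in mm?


Remaining wall = original − CR × time
t = 8.4 − 0.48*8 = 8.4 − 3.84 = 4.56 mm

4.56 mm


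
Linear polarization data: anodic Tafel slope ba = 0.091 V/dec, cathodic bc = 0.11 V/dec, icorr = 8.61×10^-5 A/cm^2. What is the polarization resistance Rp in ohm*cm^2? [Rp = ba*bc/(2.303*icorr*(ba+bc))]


Apply the Stern-Geary equation: Rp = ba*bc / (2.303*icorr*(ba+bc))
ba*bc = 0.091*0.11 = 0.01001
ba+bc = 0.201; 2.303*icorr*(ba+bc) = 2.303*8.61×10^-5*0.201 = 3.9855948×10^-5
Rp = 0.01001 / 3.9855948×10^-5 = 251.15 ohm*cm^2

251.15 ohm*cm^2


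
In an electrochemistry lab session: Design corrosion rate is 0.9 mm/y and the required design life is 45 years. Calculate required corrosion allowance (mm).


Corrosion allowance = CR × design life
CA = 0.9 * 45 = 40.5 mm

40.5 mm


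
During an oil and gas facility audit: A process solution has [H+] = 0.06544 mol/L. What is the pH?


pH = −log10[H+]
pH = −log10(0.06544) = 1.18

1.18


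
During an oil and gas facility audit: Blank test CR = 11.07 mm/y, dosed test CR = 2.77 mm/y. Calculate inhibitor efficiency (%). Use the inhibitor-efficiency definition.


Apply the inhibitor-efficiency definition: IE = (CR_blank − CR_inh)/CR_blank × 100
IE = (11.07 − 2.77) / 11.07 × 100
IE = 8.3 / 11.07 × 100 = 75.0 %

75.0 %


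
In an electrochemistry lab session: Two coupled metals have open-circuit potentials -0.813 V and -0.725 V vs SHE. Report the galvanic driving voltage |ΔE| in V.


Driving voltage is the absolute potential difference.
|ΔE| = |-0.813 − (-0.725)| = 0.088 V

0.088 V


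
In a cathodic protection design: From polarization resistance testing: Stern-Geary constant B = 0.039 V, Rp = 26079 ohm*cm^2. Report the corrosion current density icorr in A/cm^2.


Apply the Stern-Geary relation: icorr = B / Rp
icorr = 0.039 / 26079 = 1.495×10^-6 A/cm^2

1.495×10^-6 A/cm^2


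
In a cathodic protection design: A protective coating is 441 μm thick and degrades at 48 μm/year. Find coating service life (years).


Service life = thickness / degradation rate
Life = 441 / 48 = 9.2 years

9.2 years


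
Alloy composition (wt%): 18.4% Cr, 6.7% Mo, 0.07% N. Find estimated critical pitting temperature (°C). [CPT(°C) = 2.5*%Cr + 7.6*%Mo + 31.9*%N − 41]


Apply the ASTM G48 empirical CPT estimate: CPT(°C) = 2.5*%Cr + 7.6*%Mo + 31.9*%N − 41
2.5*18.4 = 46; 7.6*6.7 = 50.92; 31.9*0.07 = 2.233
CPT = 46 + 50.92 + 2.233 − 41 = 58.153 °C
Rounded to 0.1 °C: CPT ≈ 58.2 °C

58.2 °C


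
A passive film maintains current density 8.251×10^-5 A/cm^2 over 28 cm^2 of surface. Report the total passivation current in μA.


I = i_pass * A, then convert A → μA (×10^6)
I = 8.251×10^-5 * 28 * 10^6 = 2310.28 μA

2310.28 μA


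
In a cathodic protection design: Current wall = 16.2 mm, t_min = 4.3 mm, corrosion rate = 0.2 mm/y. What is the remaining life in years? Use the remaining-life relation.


Apply the remaining-life relation: RL = (t_current − t_min) / CR
RL = (16.2 − 4.3) / 0.2 = 11.9 / 0.2 = 59.5 years

59.5 years


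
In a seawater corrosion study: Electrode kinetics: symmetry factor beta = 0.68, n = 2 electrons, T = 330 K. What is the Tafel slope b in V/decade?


Apply the Tafel slope relation: b = 2.303*R*T/(beta*n*F)
Numerator: 2.303 * 8.314 * 330 = 6318.56
Denominator: 0.68 * 2 * 96485 = 131219.6
b = 6318.56 / 131219.6 = 0.0482 V/decade

0.0482 V/decade


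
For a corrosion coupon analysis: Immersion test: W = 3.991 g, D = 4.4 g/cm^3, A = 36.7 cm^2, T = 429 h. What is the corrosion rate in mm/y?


Apply the mm/y weight-loss relation: CR = 87600 * W / (D * A * T)
Numerator: 87600 * 3.991 = 349611.6
Denominator: 4.4 * 36.7 * 429 = 69274.92
CR = 349611.6 / 69274.92 = 5.0467 mm/y

5.0467 mm/y


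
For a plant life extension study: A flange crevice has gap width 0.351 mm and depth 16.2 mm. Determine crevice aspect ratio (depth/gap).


Aspect ratio = depth / gap
Ratio = 16.2 / 0.351 = 46.2

46.2


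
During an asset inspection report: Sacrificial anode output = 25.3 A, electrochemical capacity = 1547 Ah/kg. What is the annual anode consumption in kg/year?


Annual consumption = current * hours per year / capacity
Rate = 25.3 * 8760 / 1547 = 143.3 kg/year

143.3 kg/year


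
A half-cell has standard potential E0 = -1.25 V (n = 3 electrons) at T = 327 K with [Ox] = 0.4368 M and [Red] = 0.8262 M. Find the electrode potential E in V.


Apply the Nernst equation: E = E0 + (RT/nF)*ln([Ox]/[Red])
Step 1: RT/nF = 8.314*327/(3*96485) = 0.0093924 V
Step 2: [Ox]/[Red] = 0.4368/0.8262 = 0.528686
Step 3: ln(0.528686) = -0.637361
Step 4: correction = 0.0093924 * -0.637361 = -0.006 V
E = -1.25 + -0.006 = -1.256 V

-1.256 V


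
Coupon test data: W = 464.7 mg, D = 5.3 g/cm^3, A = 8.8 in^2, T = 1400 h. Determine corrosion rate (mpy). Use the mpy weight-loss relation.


Apply the mpy weight-loss relation: CR = 534 * W / (D * A * T)
Numerator: 534 * 464.7 = 248149.8
Denominator: 5.3 * 8.8 * 1400 = 65296.0
CR = 248149.8 / 65296.0 = 3.80038 mpy

3.80038 mpy


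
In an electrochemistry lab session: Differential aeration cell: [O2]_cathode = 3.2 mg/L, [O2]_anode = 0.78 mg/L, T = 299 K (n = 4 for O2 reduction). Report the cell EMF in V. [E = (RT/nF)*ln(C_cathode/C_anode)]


Apply the Nernst concentration-cell relation: E = (RT/nF)*ln(C_cathode/C_anode)
RT/nF = 8.314*299/(4*96485) = 0.00644112 V
ln(3.2/0.78) = 1.41161
E = 0.00644112 * 1.41161 = 0.00909 V

0.00909 V


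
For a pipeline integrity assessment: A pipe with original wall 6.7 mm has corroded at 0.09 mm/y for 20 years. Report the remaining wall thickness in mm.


Remaining wall = original − CR × time
t = 6.7 − 0.09*20 = 6.7 − 1.8 = 4.9 mm

4.9 mm


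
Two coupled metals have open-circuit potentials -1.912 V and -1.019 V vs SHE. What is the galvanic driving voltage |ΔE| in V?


Driving voltage is the absolute potential difference.
|ΔE| = |-1.912 − (-1.019)| = 0.893 V

0.893 V


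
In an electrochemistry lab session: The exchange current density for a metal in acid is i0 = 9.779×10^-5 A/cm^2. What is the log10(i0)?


i0 = 9.779×10^-5 A/cm^2
log10(i0) = -4.01

-4.01


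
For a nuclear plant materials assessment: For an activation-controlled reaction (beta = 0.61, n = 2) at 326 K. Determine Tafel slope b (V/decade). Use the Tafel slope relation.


Apply the Tafel slope relation: b = 2.303*R*T/(beta*n*F)
Numerator: 2.303 * 8.314 * 326 = 6241.97
Denominator: 0.61 * 2 * 96485 = 117711.7
b = 6241.97 / 117711.7 = 0.053 V/decade

0.053 V/decade


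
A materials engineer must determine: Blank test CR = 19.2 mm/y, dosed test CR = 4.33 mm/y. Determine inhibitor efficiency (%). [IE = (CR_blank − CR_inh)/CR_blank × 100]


Apply the inhibitor-efficiency definition: IE = (CR_blank − CR_inh)/CR_blank × 100
IE = (19.2 − 4.33) / 19.2 × 100
IE = 14.87 / 19.2 × 100 = 77.4 %

77.4 %


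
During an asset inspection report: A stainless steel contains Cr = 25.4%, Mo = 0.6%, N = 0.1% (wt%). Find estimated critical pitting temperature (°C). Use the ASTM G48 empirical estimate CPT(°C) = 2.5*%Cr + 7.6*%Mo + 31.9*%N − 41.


Apply the ASTM G48 empirical CPT estimate: CPT(°C) = 2.5*%Cr + 7.6*%Mo + 31.9*%N − 41
2.5*25.4 = 63.5; 7.6*0.6 = 4.56; 31.9*0.1 = 3.19
CPT = 63.5 + 4.56 + 3.19 − 41 = 30.25 °C
Rounded to 0.1 °C: CPT ≈ 30.3 °C

30.3 °C


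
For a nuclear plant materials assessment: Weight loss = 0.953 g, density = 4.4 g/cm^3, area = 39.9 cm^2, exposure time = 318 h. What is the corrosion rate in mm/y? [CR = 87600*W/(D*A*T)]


Apply the mm/y weight-loss relation: CR = 87600 * W / (D * A * T)
Numerator: 87600 * 0.953 = 83482.8
Denominator: 4.4 * 39.9 * 318 = 55828.08
CR = 83482.8 / 55828.08 = 1.4954 mm/y

1.4954 mm/y


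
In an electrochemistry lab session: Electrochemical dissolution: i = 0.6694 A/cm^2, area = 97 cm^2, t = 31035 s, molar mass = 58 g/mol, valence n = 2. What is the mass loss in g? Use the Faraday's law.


Apply Faraday's law: m = i*A*t*M / (n*F)
Total charge passed Q = i*A*t = 0.6694*97*31035 = 2015158.413 C
m = Q*M/(n*F) = 2015158.413*58/(2*96485) = 605.686 g

605.686 g


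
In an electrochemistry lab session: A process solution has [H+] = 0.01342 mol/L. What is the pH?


pH = −log10[H+]
pH = −log10(0.01342) = 1.87

1.87


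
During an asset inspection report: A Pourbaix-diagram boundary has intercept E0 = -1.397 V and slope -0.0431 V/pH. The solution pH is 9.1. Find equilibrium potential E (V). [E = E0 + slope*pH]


Apply the Pourbaix line equation: E = E0 + slope*pH
E = -1.397 + (-0.0431)*9.1 = -1.397 + (-0.39221) = -1.78921 V
Rounded to 3 decimal places: E = -1.789 V

-1.789 V


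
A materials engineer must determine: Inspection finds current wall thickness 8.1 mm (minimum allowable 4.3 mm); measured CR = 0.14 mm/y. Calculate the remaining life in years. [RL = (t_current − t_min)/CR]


Apply the remaining-life relation: RL = (t_current − t_min) / CR
RL = (8.1 − 4.3) / 0.14 = 3.8 / 0.14 = 27.1 years

27.1 years


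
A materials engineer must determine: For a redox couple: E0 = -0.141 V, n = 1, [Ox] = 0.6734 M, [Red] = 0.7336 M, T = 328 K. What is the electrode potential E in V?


Apply the Nernst equation: E = E0 + (RT/nF)*ln([Ox]/[Red])
Step 1: RT/nF = 8.314*328/(1*96485) = 0.02826338 V
Step 2: [Ox]/[Red] = 0.6734/0.7336 = 0.917939
Step 3: ln(0.917939) = -0.085624
Step 4: correction = 0.02826338 * -0.085624 = -0.002 V
E = -0.141 + -0.002 = -0.143 V

-0.143 V


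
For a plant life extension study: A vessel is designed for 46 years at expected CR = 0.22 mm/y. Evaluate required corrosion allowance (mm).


Corrosion allowance = CR × design life
CA = 0.22 * 46 = 10.12 mm

10.12 mm


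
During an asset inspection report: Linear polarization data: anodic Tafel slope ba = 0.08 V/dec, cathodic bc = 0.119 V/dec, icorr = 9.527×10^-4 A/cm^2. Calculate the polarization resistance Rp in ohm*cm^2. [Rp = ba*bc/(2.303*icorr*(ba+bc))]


Apply the Stern-Geary equation: Rp = ba*bc / (2.303*icorr*(ba+bc))
ba*bc = 0.08*0.119 = 0.00952
ba+bc = 0.199; 2.303*icorr*(ba+bc) = 2.303*9.527×10^-4*0.199 = 4.3661955×10^-4
Rp = 0.00952 / 4.3661955×10^-4 = 21.8 ohm*cm^2

21.8 ohm*cm^2


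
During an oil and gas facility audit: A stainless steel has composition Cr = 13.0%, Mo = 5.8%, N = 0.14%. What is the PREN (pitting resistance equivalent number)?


Apply the PREN formula: PREN = Cr + 3.3*Mo + 16*N
PREN = 13.0 + 3.3*5.8 + 16*0.14
PREN = 13.0 + 19.14 + 2.24 = 34.38

34.38


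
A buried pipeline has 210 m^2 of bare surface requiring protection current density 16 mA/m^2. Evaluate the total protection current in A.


I = area * current density, then convert mA → A (÷1000)
I = 210 * 16 / 1000 = 3.36 A

3.36 A


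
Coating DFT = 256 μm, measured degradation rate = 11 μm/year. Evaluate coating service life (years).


Service life = thickness / degradation rate
Life = 256 / 11 = 23.3 years

23.3 years


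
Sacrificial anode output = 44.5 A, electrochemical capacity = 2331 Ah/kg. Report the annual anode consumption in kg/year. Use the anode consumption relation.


Annual consumption = current * hours per year / capacity
Rate = 44.5 * 8760 / 2331 = 167.2 kg/year

167.2 kg/year


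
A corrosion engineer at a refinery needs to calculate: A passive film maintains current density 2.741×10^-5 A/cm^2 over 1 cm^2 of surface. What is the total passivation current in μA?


I = i_pass * A, then convert A → μA (×10^6)
I = 2.741×10^-5 * 1 * 10^6 = 27.41 μA

27.41 μA


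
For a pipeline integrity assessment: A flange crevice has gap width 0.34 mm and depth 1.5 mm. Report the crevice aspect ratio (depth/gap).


Aspect ratio = depth / gap
Ratio = 1.5 / 0.34 = 4.4

4.4


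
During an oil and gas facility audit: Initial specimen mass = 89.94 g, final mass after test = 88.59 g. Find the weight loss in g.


Weight loss = initial − final
WL = 89.94 − 88.59 = 1.35 g

1.35 g


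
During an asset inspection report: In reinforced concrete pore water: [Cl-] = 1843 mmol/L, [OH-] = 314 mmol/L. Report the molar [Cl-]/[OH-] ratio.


Threshold parameter = [Cl-] / [OH-] (molar basis; both in mmol/L, so units cancel)
Ratio = 1843 / 314 = 5.87

5.87


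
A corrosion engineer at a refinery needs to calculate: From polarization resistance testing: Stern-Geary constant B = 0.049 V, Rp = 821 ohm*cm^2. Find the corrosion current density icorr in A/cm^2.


Apply the Stern-Geary relation: icorr = B / Rp
icorr = 0.049 / 821 = 5.968×10^-5 A/cm^2

5.968×10^-5 A/cm^2


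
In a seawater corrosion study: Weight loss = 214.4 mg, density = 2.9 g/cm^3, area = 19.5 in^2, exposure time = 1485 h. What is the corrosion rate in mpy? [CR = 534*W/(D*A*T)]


Apply the mpy weight-loss relation: CR = 534 * W / (D * A * T)
Numerator: 534 * 214.4 = 114489.6
Denominator: 2.9 * 19.5 * 1485 = 83976.75
CR = 114489.6 / 83976.75 = 1.3633 mpy

1.3633 mpy


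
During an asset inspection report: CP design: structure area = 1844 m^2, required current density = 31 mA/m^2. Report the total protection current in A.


I = area * current density, then convert mA → A (÷1000)
I = 1844 * 31 / 1000 = 57.16 A

57.16 A


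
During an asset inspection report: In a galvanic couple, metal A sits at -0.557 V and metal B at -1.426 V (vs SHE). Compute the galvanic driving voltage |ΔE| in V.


Driving voltage is the absolute potential difference.
|ΔE| = |-0.557 − (-1.426)| = 0.869 V

0.869 V
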